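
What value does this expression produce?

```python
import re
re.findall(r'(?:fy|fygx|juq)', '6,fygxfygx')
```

`|` is ordered: at each position the engine commits to the first alternative that works.
`findall` yields the raw match text (2 of them) because the pattern has no groups.

['fy', 'fy']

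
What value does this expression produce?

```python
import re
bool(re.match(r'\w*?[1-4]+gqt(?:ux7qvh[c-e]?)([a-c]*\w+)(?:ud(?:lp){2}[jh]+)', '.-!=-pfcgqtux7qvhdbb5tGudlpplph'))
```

False

The pattern matches zero or more of a word character (lazy), then one or more of a character in [1-4], then the literal 'gqt'; then the literal 'ux7', then the literal 'qvh', then optionally a character in [c-e] (non-capturing group); then zero or more of a character in [a-c], then one or more of a word character (captured); then the literal 'ud', then the literal 'lp' repeated 2 times, then one or more of one of [jh] (non-capturing group).
With `match`, the pattern is implicitly anchored at the beginning.
Here position 0 doesn't satisfy it, so the call returns None, and `bool(None)` is False.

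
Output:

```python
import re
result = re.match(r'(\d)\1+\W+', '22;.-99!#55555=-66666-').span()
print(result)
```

With `match`, the pattern is implicitly anchored at the beginning.
The match spans [0:5] → '22;.-'.

(0, 5)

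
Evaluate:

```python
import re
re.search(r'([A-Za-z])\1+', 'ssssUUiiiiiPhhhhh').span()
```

(0, 4)

After group 1 captures some text, `\1` only succeeds where that same text appears again.
`search` walks the string left to right and returns the first match it finds.
The match spans [0:4] → 'ssss'.
Captured: group 1 = 's'.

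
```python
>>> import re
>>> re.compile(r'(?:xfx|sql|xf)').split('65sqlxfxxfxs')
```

['65', '', '', 's']

The regex engine tests alternatives in the order written; an earlier branch that matches wins even if a later one would match more.
Matches to split on: at [2:5] → 'sql'; at [5:8] → 'xfx'; at [8:11] → 'xfx'.
The string is cut at each match, leaving 4 pieces.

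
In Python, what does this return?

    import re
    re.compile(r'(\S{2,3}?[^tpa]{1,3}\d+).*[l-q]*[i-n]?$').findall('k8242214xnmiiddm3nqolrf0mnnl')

This matches 2 to 3 of a non-whitespace character (lazy), then 1 to 3 of any character except [tpa], then one or more of a digit (captured); then zero or more of any character, then zero or more of a character in [l-q], then optionally a character in [i-n]; then anchored at the end.
With a single group, `findall` returns only what that group captured — 1 item.

['k8242214']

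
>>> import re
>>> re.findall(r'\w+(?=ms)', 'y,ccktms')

['cckt']

The positive lookaround only admits positions where the adjacent text matches; those characters stay outside the span.
Walking the string: at [2:6] → 'cckt'.
`findall` yields the raw match text (1 of them) because the pattern has no groups.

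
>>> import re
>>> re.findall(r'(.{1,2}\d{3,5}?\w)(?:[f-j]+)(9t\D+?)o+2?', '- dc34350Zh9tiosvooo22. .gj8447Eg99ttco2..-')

[('dc34350Z', '9ti')]

Pattern: 1 to 2 of any character, then 3 to 5 of a digit (lazy), then a word character (captured); then one or more of a character in [f-j] (non-capturing group); then the literal '9t', then one or more of a non-digit (lazy) (captured); then one or more of a literal 'o', then optionally a literal '2'.
Matches: at [2:15] match 'dc34350Zh9tio', groups = ('dc34350Z', '9ti').
`findall` packs the 2 group values into a tuple for every match.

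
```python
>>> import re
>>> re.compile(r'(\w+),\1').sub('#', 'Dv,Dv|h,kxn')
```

The backreference `\1` re-matches whatever the first group consumed, character for character.
Matches: at [0:5] → 'Dv,Dv'.
Every occurrence is swapped for '#'.

'#|h,kxn'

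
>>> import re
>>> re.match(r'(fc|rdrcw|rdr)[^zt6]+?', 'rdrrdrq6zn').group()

'rdrr'

`re.match` won't scan ahead — the pattern has to work from the very first character.
The match spans [0:4] → 'rdrr'.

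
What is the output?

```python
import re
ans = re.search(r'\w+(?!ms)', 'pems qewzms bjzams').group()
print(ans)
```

pems

A negative assertion filters positions out without eating any characters.
Unlike `match`, `search` isn't anchored — it looks for the pattern anywhere in the string.
The match spans [0:4] → 'pems'.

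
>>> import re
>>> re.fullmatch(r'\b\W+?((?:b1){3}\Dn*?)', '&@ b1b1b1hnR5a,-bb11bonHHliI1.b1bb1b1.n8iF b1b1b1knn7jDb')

None

`fullmatch` succeeds only if the pattern covers the string from start to end.
Here the string isn't matched end-to-end, so the call returns None.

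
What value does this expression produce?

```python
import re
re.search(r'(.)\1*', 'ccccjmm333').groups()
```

('c',)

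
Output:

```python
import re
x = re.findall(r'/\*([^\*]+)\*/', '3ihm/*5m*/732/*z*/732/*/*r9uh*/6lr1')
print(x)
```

`findall` collects group 1 from each match (3 total).

['5m', 'z', 'r9uh']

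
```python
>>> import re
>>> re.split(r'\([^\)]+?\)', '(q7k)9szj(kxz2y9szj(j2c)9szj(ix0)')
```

['', '9szj', '9szj', '']

Matches to split on: at [0:5] → '(q7k)'; at [9:24] → '(kxz2y9szj(j2c)'; at [28:33] → '(ix0)'.
`split` removes every match and returns the 4 fragments in between.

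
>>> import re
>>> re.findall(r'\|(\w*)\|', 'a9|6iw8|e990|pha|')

['6iw8', 'pha']

Scanning left to right: at [2:8] match '|6iw8|', group 1 = '6iw8'; at [12:17] match '|pha|', group 1 = 'pha'.
One capturing group, so `findall` returns just the captured substring from each match — 2 in all.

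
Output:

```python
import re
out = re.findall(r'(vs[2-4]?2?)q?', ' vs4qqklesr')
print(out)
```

['vs4']

Because there's exactly one group, `findall` drops the full match and keeps group 1 from the one hit.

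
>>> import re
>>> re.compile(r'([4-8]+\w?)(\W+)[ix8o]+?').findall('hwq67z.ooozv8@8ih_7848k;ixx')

[('67z', '.'), ('8', '@'), ('7848k', ';')]

Pattern: one or more of a character in [4-8], then optionally a word character (captured); then one or more of a non-word character (captured); then one or more of one of [ix8o] (lazy).
Matches: at [3:8] match '67z.o', groups = ('67z', '.'); at [12:15] match '8@8', groups = ('8', '@'); at [18:25] match '7848k;i', groups = ('7848k', ';').
2 groups means each result is a tuple of 2 captured strings — 3 here.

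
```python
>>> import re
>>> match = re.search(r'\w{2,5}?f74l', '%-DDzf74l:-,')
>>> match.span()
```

Pattern: 2 to 5 of a word character (lazy); then the literal 'f74', then the literal 'l'.
`search` walks the string left to right and returns the first match it finds.
The match spans [2:9] → 'DDzf74l'.

(2, 9)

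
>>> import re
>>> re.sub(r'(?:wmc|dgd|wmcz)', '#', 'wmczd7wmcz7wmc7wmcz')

Branches in `(...|...)` are attempted left-to-right; the first branch that allows the whole pattern to succeed is taken.
Every occurrence is swapped for '#'.

'#zd7#z7#7#z'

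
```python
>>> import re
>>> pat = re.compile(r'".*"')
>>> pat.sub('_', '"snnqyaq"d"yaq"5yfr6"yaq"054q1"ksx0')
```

'_ksx0'

`sub` substitutes '_' at each match site.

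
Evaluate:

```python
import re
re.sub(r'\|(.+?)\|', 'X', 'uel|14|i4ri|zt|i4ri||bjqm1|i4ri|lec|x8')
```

'uelXi4riXi4riXi4riXx8'

Matches: at [3:7] → '|14|'; at [11:15] → '|zt|'; at [19:27] → '||bjqm1|'; at [31:36] → '|lec|'.
Each match is replaced by 'X'.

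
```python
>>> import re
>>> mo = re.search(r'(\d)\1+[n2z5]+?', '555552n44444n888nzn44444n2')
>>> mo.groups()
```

('5',)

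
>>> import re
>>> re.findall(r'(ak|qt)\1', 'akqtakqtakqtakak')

The backreference `\1` re-matches whatever the first group consumed, character for character.
Because there's exactly one group, `findall` drops the full match and keeps group 1 from the one hit.

['ak']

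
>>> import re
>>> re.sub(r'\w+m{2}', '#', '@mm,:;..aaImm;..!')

'@mm,:;..#;..!'

This matches one or more of a word character; then exactly 2 of a literal 'm'.
Matches: at [8:13] → 'aaImm'.
Every occurrence is swapped for '#'.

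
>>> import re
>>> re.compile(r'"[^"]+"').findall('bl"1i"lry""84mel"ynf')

Walking the string: at [2:6] → '"1i"'; at [10:17] → '"84mel"'.
Since nothing is captured, `findall` lists the 2 matched substrings directly.

['"1i"', '"84mel"']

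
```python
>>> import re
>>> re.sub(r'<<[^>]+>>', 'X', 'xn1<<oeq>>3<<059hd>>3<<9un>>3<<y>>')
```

'xn1X3X3X3X'

Each match is replaced by 'X'.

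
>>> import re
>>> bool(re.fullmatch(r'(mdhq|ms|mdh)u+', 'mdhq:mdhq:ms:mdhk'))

`re.fullmatch` requires the pattern to consume the entire string.
Here the pattern can't cover the whole string, so the call returns None, and `bool(None)` is False.

False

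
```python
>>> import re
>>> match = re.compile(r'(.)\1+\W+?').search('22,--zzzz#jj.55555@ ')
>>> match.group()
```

'22,'

After group 1 captures some text, `\1` only succeeds where that same text appears again.
`re.search` tries every starting position until one works.
The match spans [0:3] → '22,'.
Captured: group 1 = '2'.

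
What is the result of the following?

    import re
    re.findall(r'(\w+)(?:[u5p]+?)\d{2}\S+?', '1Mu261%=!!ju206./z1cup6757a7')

['1M', 'j', 'z1cu']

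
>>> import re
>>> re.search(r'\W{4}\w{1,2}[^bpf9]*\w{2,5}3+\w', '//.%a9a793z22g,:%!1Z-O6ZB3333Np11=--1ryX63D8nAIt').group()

The pattern matches exactly 4 of a non-word character, then 1 to 2 of a word character; then zero or more of any character except [bpf9], then 2 to 5 of a word character; then one or more of a literal '3', then a word character.
Unlike `match`, `search` isn't anchored — it looks for the pattern anywhere in the string.
The match spans [0:11] → '//.%a9a793z'.

'//.%a9a793z'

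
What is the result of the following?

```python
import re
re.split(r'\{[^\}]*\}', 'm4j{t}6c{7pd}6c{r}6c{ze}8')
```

['m4j', '6c', '6c', '6c', '8']

Matches to split on: at [3:6] → '{t}'; at [8:13] → '{7pd}'; at [15:18] → '{r}'; at [20:24] → '{ze}'.
Each match becomes a cut point; 5 segments remain.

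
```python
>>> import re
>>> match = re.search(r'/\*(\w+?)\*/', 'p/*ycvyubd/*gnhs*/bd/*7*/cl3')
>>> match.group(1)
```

The match spans [10:18] → '/*gnhs*/'.
Captured: group 1 = 'gnhs'.

'gnhs'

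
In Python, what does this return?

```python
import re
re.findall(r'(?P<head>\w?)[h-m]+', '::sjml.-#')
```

This matches optionally a word character (captured as 'head'); then one or more of a character in [h-m].
Scanning left to right: at [2:6] match 'sjml', group 1 = 's'.
Because there's exactly one group, `findall` drops the full match and keeps group 1 from the one hit.

['s']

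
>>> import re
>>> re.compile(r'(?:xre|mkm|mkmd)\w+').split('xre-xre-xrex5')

['xre-xre-', '']

The string is cut at each match, leaving 2 pieces.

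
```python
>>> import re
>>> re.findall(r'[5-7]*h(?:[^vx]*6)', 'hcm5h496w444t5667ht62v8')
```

['hcm5h496w444t5667ht6']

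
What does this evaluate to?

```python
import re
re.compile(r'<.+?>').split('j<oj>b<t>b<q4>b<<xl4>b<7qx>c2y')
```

Because the quantifier is non-greedy, it stops expanding at the earliest point where the rest of the pattern can succeed.
`split` removes every match and returns the 6 fragments in between.

['j', 'b', 'b', 'b', 'b', 'c2y']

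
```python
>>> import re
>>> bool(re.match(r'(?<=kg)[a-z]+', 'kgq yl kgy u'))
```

The positive lookaround only admits positions where the adjacent text matches; those characters stay outside the span.
`match` is anchored at position 0; if the pattern doesn't fit there, it returns None.
Here the pattern fails at index 0, so the call returns None, and `bool(None)` is False.

False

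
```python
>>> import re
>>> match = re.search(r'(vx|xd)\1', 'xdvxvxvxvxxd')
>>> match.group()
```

'vxvx'

`\1` is not a pattern — it's the concrete string captured by group 1, re-applied verbatim.
`re.search` tries every starting position until one works.
The match spans [2:6] → 'vxvx'.
Captured: group 1 = 'vx'.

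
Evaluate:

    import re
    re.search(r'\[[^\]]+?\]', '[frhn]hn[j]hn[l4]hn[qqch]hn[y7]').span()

(0, 6)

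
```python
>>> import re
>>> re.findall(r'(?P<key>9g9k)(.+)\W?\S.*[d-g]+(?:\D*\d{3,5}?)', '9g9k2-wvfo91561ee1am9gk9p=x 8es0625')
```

[('9g9k', '2-wvfo91561ee1am9gk9p=x ')]

This matches the literal '9g', then the literal '9k' (captured as 'key'); then one or more of any character (captured); then optionally a non-word character, then a non-whitespace character, then zero or more of any character; then one or more of a character in [d-g]; then zero or more of a non-digit, then 3 to 5 of a digit (lazy) (non-capturing group).
Matches: at [0:34] match '9g9k2-wvfo91561ee1am9gk9p=x 8es062', groups = ('9g9k', '2-wvfo91561ee1am9gk9p=x ').
`findall` packs the 2 group values into a tuple for every match.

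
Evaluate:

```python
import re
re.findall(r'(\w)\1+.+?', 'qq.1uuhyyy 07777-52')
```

After group 1 captures some text, `\1` only succeeds where that same text appears again.
Scanning left to right: at [0:3] match 'qq.', group 1 = 'q'; at [4:7] match 'uuh', group 1 = 'u'; at [7:11] match 'yyy ', group 1 = 'y'; at [12:17] match '7777-', group 1 = '7'.
`findall` collects group 1 from each match (4 total).

['q', 'u', 'y', '7']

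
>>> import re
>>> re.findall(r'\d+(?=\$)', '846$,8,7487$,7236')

The positive lookaround only admits positions where the adjacent text matches; those characters stay outside the span.
Matches: at [0:3] → '846'; at [7:11] → '7487'.
With no groups in the pattern, `findall` gives back each whole match — 2 here.

['846', '7487']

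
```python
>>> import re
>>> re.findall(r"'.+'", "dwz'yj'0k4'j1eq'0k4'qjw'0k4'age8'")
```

Walking the string: at [3:33] → "'yj'0k4'j1eq'0k4'qjw'0k4'age8'".
With no groups in the pattern, `findall` gives back each whole match — 1 here.

["'yj'0k4'j1eq'0k4'qjw'0k4'age8'"]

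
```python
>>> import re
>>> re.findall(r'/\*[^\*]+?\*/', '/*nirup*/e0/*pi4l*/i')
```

['/*nirup*/', '/*pi4l*/']

`findall` yields the raw match text (2 of them) because the pattern has no groups.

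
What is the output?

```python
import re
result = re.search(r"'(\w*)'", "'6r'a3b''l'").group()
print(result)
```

'6r'

The match spans [0:4] → "'6r'".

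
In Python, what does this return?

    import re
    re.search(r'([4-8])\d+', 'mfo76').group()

'76'

This matches a character in [4-8] (captured); then one or more of a digit.
Unlike `match`, `search` isn't anchored — it looks for the pattern anywhere in the string.
The match spans [3:5] → '76'.
Captured: group 1 = '7'.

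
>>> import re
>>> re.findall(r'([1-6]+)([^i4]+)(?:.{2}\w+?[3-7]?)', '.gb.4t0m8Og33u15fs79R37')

[('4', 't0m8Og33u15fs79')]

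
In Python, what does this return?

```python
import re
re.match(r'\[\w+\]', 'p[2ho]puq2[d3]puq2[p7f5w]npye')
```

None

`match` is anchored at position 0; if the pattern doesn't fit there, it returns None.
Here position 0 doesn't satisfy it, so the call returns None.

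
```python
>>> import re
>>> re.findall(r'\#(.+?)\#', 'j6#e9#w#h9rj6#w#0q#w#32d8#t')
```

With the lazy modifier that quantifier settles for the fewest repetitions that let the rest of the pattern succeed (the atoms after it are unaffected and can still be greedy).
Walking the string: at [2:6] match '#e9#', group 1 = 'e9'; at [7:14] match '#h9rj6#', group 1 = 'h9rj6'; at [15:19] match '#0q#', group 1 = '0q'; at [20:26] match '#32d8#', group 1 = '32d8'.
`findall` collects group 1 from each match (4 total).

['e9', 'h9rj6', '0q', '32d8']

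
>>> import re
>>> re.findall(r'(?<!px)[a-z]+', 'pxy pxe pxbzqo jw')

['pxy', 'pxe', 'pxbzqo', 'jw']

The negative lookaround is zero-width — it rules out positions where the adjacent text would match, without consuming anything.
Walking the string: at [0:3] → 'pxy'; at [4:7] → 'pxe'; at [8:14] → 'pxbzqo'; at [15:17] → 'jw'.
`findall` yields the raw match text (4 of them) because the pattern has no groups.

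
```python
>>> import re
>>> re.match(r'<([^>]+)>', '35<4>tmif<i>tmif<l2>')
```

`re.match` won't scan ahead — the pattern has to work from the very first character.
Here position 0 doesn't satisfy it, so the call returns None.

None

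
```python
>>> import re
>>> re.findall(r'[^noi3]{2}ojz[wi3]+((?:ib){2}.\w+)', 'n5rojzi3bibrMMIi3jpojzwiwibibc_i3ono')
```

['ibibc_i3ono']

This matches exactly 2 of any character except [noi3], then the literal 'ojz'; then one or more of one of [wi3]; then the literal 'ib' repeated 2 times, then any character, then one or more of a word character (captured).
With a single group, `findall` returns only what that group captured — 1 item.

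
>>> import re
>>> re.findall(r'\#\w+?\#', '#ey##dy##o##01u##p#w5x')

Walking the string: at [0:4] → '#ey#'; at [4:8] → '#dy#'; at [8:11] → '#o#'; at [11:16] → '#01u#'; at [16:19] → '#p#'.
Since nothing is captured, `findall` lists the 5 matched substrings directly.

['#ey#', '#dy#', '#o#', '#01u#', '#p#']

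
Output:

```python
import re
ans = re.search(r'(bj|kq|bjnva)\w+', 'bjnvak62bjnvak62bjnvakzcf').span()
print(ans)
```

(0, 25)

The match spans [0:25] → 'bjnvak62bjnvak62bjnvakzcf'.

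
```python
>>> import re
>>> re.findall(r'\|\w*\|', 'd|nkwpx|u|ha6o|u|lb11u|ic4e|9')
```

Since nothing is captured, `findall` lists the 3 matched substrings directly.

['|nkwpx|', '|ha6o|', '|lb11u|']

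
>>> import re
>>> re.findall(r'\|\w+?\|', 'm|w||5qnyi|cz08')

['|w|', '|5qnyi|']

Walking the string: at [1:4] → '|w|'; at [4:11] → '|5qnyi|'.
Since nothing is captured, `findall` lists the 2 matched substrings directly.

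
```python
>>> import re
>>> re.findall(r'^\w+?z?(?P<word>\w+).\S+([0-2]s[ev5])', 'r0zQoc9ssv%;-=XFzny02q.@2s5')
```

[('0zQoc9ssv', '2s5')]

This matches anchored at the start of the string; then one or more of a word character (lazy), then optionally a literal 'z'; then one or more of a word character (captured as 'word'); then any character, then one or more of a non-whitespace character; then a character in [0-2], then the literal 's', then one of [ev5] (captured).
With the lazy modifier that quantifier settles for the fewest repetitions that let the rest of the pattern succeed (the atoms after it are unaffected and can still be greedy).
Matches: at [0:27] match 'r0zQoc9ssv%;-=XFzny02q.@2s5', groups = ('0zQoc9ssv', '2s5').
With 2 capturing groups, `findall` returns a 2-tuple per match.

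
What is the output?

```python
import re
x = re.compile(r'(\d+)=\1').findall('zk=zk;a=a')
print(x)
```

A backreference is literal: `\1` must see the identical characters the first group matched.
`findall` collects group 1 from each match (0 total).
Nothing in the string satisfies the pattern, so the list is empty.

[]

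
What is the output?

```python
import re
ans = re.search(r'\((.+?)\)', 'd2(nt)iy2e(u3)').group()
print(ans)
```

Unlike `match`, `search` isn't anchored — it looks for the pattern anywhere in the string.
The match spans [2:6] → '(nt)'.
Captured: group 1 = 'nt'.

(nt)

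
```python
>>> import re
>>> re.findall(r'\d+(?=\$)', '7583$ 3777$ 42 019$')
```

['7583', '3777', '019']

Lookahead/lookbehind check context without consuming it, so the matched span excludes the asserted characters.
Since nothing is captured, `findall` lists the 3 matched substrings directly.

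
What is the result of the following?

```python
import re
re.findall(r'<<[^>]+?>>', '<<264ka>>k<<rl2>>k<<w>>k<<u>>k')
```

['<<264ka>>', '<<rl2>>', '<<w>>', '<<u>>']

Matches: at [0:9] → '<<264ka>>'; at [10:17] → '<<rl2>>'; at [18:23] → '<<w>>'; at [24:29] → '<<u>>'.
No capturing groups, so `findall` returns the 4 full match strings.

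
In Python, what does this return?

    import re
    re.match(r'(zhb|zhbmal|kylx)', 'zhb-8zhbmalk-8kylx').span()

(0, 3)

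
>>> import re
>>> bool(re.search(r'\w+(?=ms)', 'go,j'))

The lookaround is zero-width — it requires the adjacent text to match without consuming it, so the asserted text isn't part of the match.
`re.search` scans for the first position where the pattern succeeds.
Here the pattern never matches, so the call returns None, and `bool(None)` is False.

False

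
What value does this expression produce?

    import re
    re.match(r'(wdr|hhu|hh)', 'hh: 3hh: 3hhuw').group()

'hh'

`re.match` only tries the pattern at the start of the string.
The match spans [0:2] → 'hh'.
Captured: group 1 = 'hh'.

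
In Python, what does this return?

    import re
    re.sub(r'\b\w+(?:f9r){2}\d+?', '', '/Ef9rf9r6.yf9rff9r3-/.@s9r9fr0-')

'/.yf9rff9r3-/.@s9r9fr0-'

Pattern: a word boundary (`\b`, zero-width); then one or more of a word character; then the literal 'f9r' repeated 2 times, then one or more of a digit (lazy).
Matches: at [1:9] → 'Ef9rf9r6'.
`sub` substitutes '' at each match site.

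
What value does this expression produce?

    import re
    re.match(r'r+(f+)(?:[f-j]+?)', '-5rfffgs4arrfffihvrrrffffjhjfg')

None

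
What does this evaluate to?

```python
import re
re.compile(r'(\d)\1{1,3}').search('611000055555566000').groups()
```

('1',)

The match spans [1:3] → '11'.
Captured: group 1 = '1'.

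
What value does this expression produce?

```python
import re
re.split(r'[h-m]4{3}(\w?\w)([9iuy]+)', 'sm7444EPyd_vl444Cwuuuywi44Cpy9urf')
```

This matches a character in [h-m], then exactly 3 of a literal '4'; then optionally a word character, then a word character (captured); then one or more of one of [9iuy] (captured).
Matches to split on: at [12:22] → 'l444Cwuuuy'.
With a capturing group present, the delimiter's captured portion is kept in the result list.

['sm7444EPyd_v', 'Cw', 'uuuy', 'wi44Cpy9urf']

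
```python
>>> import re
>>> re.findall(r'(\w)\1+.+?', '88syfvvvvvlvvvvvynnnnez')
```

`\1` is not a pattern — it's the concrete string captured by group 1, re-applied verbatim.
Because there's exactly one group, `findall` drops the full match and keeps group 1 from each hit.

['8', 'v', 'v', 'n']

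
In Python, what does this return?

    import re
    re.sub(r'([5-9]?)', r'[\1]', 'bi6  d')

'[]b[]i[6][] [] []d[]'

This matches optionally a character in [5-9] (captured).
Matches: at [0:0] → ''; at [1:1] → ''; at [2:3] → '6'; at [3:3] → ''; at [4:4] → ''; ….
`\1` in the replacement pulls in group 1's text for each match.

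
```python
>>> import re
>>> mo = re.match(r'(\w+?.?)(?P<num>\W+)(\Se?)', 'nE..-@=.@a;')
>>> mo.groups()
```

('nE', '..-@=.@', 'a')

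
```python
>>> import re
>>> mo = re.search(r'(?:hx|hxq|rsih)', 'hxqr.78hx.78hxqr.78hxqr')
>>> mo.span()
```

`|` is ordered: at each position the engine commits to the first alternative that works.
The match spans [0:2] → 'hx'.

(0, 2)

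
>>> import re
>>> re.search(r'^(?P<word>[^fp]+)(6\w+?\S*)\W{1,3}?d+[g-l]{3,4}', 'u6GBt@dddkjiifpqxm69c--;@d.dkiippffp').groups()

('u', '6GBt@dddkjiifpqxm69c--;@d')

The match spans [0:31] → 'u6GBt@dddkjiifpqxm69c--;@d.dkii'.
Captured: group 1 = 'u', group 2 = '6GBt@dddkjiifpqxm69c--;@d'.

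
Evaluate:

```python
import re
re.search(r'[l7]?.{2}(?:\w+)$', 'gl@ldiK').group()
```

'l@ldiK'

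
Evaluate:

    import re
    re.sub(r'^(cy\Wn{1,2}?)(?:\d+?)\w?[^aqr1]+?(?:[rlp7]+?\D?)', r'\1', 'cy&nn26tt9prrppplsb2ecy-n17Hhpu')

'cy&nnrppplsb2ecy-n17Hhpu'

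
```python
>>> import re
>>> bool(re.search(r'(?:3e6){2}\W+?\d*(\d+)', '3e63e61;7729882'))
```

Here nothing in the string fits, so the call returns None, and `bool(None)` is False.

False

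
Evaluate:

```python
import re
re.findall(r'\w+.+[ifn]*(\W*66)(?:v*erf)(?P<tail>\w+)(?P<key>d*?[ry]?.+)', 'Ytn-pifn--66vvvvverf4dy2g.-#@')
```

[('66', '4dy2g', '.-#@')]

This matches one or more of a word character, then one or more of any character, then zero or more of one of [ifn]; then zero or more of a non-word character, then the literal '66' (captured); then zero or more of a literal 'v', then the literal 'erf' (non-capturing group); then one or more of a word character (captured as 'tail'); then zero or more of the literal 'd' (lazy), then optionally one of [ry], then one or more of any character (captured as 'key').
Scanning left to right: at [0:29] match 'Ytn-pifn--66vvvvverf4dy2g.-#@', groups = ('66', '4dy2g', '.-#@').
With 3 capturing groups, `findall` returns a 3-tuple per match.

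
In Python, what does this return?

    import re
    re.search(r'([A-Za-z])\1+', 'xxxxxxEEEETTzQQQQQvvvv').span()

(0, 6)

A backreference is literal: `\1` must see the identical characters the first group matched.
The match spans [0:6] → 'xxxxxx'.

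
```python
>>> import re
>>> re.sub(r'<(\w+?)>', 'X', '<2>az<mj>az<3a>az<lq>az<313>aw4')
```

Matches: at [0:3] → '<2>'; at [5:9] → '<mj>'; at [11:15] → '<3a>'; at [17:21] → '<lq>'; at [23:28] → '<313>'.
`sub` substitutes 'X' at each match site.

'XazXazXazXazXaw4'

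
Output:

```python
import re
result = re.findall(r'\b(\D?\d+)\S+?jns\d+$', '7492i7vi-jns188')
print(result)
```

['7492']

With a single group, `findall` returns only what that group captured — 1 item.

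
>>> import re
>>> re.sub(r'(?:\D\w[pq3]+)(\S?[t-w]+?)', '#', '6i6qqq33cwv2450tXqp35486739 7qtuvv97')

Pattern: a non-digit, then a word character, then one or more of one of [pq3] (non-capturing group); then optionally a non-whitespace character, then one or more of a character in [t-w] (lazy) (captured).
The `?` after the quantifier makes it lazy — it takes as little as possible before letting the rest of the pattern try.
Matches: at [1:10] → 'i6qqq33cw'; at [27:32] → ' 7qtu'.
`sub` substitutes '#' at each match site.

'6#v2450tXqp35486739#vv97'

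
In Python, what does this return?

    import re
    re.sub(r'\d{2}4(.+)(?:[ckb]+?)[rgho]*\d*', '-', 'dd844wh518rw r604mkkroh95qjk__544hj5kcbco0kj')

'dd-j'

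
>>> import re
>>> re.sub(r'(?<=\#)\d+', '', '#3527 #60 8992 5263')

The lookaround is zero-width — it requires the adjacent text to match without consuming it, so the asserted text isn't part of the match.
`sub` substitutes '' at each match site.

'# # 8992 5263'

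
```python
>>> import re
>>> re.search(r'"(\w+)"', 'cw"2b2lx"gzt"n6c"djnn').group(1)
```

Unlike `match`, `search` isn't anchored — it looks for the pattern anywhere in the string.
The match spans [2:9] → '"2b2lx"'.
Captured: group 1 = '2b2lx'.

'2b2lx'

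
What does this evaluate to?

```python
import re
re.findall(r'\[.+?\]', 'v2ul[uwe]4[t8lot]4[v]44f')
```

['[uwe]', '[t8lot]', '[v]']

A non-greedy quantifier consumes as few characters as it can — just enough that the remainder of the pattern still matches from where it stops; whatever follows it matches normally.
Since nothing is captured, `findall` lists the 3 matched substrings directly.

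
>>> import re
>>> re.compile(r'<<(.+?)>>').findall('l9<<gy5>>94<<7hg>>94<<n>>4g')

['gy5', '7hg', 'n']

The `?` after the quantifier makes it lazy — it takes as little as possible before letting the rest of the pattern try.
Scanning left to right: at [2:9] match '<<gy5>>', group 1 = 'gy5'; at [11:18] match '<<7hg>>', group 1 = '7hg'; at [20:25] match '<<n>>', group 1 = 'n'.
With a single group, `findall` returns only what that group captured — 3 items.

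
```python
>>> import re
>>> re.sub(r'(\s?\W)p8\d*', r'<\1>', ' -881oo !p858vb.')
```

Pattern: optionally whitespace, then a non-word character (captured); then the literal 'p8', then zero or more of a digit.
Each match is replaced using the text its own group 1 captured.

' -881oo< !>vb.'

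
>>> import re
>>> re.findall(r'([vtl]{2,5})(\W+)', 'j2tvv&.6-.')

[('tvv', '&.')]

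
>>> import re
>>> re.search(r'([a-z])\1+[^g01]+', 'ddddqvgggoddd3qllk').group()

`\1` is not a pattern — it's the concrete string captured by group 1, re-applied verbatim.
The match spans [0:6] → 'ddddqv'.

'ddddqv'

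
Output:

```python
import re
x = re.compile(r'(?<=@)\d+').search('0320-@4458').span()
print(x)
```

(6, 10)

Because the assertion is zero-width, the text it checks is not consumed and won't appear in the result.
`re.search` scans for the first position where the pattern succeeds.
The match spans [6:10] → '4458'.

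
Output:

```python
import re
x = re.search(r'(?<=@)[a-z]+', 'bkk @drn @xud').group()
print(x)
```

drn

Lookahead/lookbehind check context without consuming it, so the matched span excludes the asserted characters.
The match spans [5:8] → 'drn'.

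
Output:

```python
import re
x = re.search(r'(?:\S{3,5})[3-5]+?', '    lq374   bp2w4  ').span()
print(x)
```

(4, 9)

Pattern: 3 to 5 of a non-whitespace character (non-capturing group); then one or more of a character in [3-5] (lazy).
`re.search` scans for the first position where the pattern succeeds.
The match spans [4:9] → 'lq374'.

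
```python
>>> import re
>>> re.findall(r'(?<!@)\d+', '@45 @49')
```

['5', '9']

A negative assertion filters positions out without eating any characters.
Walking the string: at [2:3] → '5'; at [6:7] → '9'.
Since nothing is captured, `findall` lists the 2 matched substrings directly.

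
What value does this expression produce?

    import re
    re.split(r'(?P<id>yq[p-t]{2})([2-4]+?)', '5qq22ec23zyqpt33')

The `?` after the quantifier makes it lazy — it takes as little as possible before letting the rest of the pattern try.
The group in the pattern means `split` returns the separators' captures alongside the pieces.

['5qq22ec23z', 'yqpt', '3', '3']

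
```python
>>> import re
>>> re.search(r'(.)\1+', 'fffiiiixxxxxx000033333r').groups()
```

('f',)

The match spans [0:3] → 'fff'.
Captured: group 1 = 'f'.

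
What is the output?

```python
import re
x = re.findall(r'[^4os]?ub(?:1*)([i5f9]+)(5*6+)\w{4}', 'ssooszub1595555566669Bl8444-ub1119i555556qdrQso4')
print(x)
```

[('5955555', '6666'), ('9i55555', '6')]

Pattern: optionally any character except [4os], then the literal 'ub'; then zero or more of a literal '1' (non-capturing group); then one or more of one of [i5f9] (captured); then zero or more of the literal '5', then one or more of the literal '6' (captured); then exactly 4 of a word character.
2 groups means each result is a tuple of 2 captured strings — 2 here.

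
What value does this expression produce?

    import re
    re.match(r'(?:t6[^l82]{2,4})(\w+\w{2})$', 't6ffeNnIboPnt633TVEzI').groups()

('nIboPnt633TVEzI',)

Pattern: the literal 't6', then 2 to 4 of any character except [l82] (non-capturing group); then one or more of a word character, then exactly 2 of a word character (captured); then anchored at the end.
With `match`, the pattern is implicitly anchored at the beginning.
The match spans [0:21] → 't6ffeNnIboPnt633TVEzI'.
Captured: group 1 = 'nIboPnt633TVEzI'.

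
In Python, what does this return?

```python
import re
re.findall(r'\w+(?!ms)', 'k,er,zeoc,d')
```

The negative lookaround is zero-width — it rules out positions where the adjacent text would match, without consuming anything.
Matches: at [0:1] → 'k'; at [2:4] → 'er'; at [5:9] → 'zeoc'; at [10:11] → 'd'.
Since nothing is captured, `findall` lists the 4 matched substrings directly.

['k', 'er', 'zeoc', 'd']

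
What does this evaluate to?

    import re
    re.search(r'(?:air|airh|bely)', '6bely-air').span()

(1, 5)

The match spans [1:5] → 'bely'.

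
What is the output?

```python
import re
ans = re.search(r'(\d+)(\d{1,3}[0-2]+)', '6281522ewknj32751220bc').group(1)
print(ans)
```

62815

Pattern: one or more of a digit (captured); then 1 to 3 of a digit, then one or more of a character in [0-2] (captured).
`search` walks the string left to right and returns the first match it finds.
The match spans [0:7] → '6281522'.
Captured: group 1 = '62815', group 2 = '22'.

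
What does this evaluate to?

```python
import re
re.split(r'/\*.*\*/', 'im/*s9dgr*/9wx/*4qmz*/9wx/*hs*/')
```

Matches to split on: at [2:31] → '/*s9dgr*/9wx/*4qmz*/9wx/*hs*/'.
The string is cut at each match, leaving 2 pieces.

['im', '']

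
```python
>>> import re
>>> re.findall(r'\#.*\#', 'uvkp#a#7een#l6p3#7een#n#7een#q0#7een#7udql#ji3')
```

['#a#7een#l6p3#7een#n#7een#q0#7een#7udql#']

Scanning left to right: at [4:43] → '#a#7een#l6p3#7een#n#7een#q0#7een#7udql#'.
Since nothing is captured, `findall` lists the 1 matched substring directly.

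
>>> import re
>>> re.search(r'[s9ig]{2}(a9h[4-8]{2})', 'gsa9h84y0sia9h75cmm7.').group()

The match spans [0:7] → 'gsa9h84'.

'gsa9h84'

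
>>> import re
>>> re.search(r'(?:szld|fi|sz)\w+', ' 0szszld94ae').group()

The match spans [2:12] → 'szszld94ae'.

'szszld94ae'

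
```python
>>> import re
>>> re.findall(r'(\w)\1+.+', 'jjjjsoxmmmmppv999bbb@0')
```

['j']

A backreference is literal: `\1` must see the identical characters the first group matched.
Because there's exactly one group, `findall` drops the full match and keeps group 1 from the one hit.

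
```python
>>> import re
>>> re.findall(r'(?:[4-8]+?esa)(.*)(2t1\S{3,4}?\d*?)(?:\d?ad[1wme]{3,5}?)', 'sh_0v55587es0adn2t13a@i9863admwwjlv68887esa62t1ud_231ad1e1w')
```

[('6', '2t1ud_23')]

Pattern: one or more of a character in [4-8] (lazy), then the literal 'esa' (non-capturing group); then zero or more of any character (captured); then the literal '2t1', then 3 to 4 of a non-whitespace character (lazy), then zero or more of a digit (lazy) (captured); then optionally a digit, then the literal 'ad', then 3 to 5 of one of [1wme] (lazy) (non-capturing group).
With the lazy modifier that quantifier settles for the fewest repetitions that let the rest of the pattern succeed (the atoms after it are unaffected and can still be greedy).
Walking the string: at [35:58] match '68887esa62t1ud_231ad1e1', groups = ('6', '2t1ud_23').
Multiple groups make `findall` return tuples — one 2-tuple for the one match.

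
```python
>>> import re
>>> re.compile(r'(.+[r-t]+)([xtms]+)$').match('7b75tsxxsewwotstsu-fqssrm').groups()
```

The pattern matches one or more of any character, then one or more of a character in [r-t] (captured); then one or more of one of [xtms] (captured); then anchored at the end.
`re.match` won't scan ahead — the pattern has to work from the very first character.
The match spans [0:25] → '7b75tsxxsewwotstsu-fqssrm'.
Captured: group 1 = '7b75tsxxsewwotstsu-fqssr', group 2 = 'm'.

('7b75tsxxsewwotstsu-fqssr', 'm')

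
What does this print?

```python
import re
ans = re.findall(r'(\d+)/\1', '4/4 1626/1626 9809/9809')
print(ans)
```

`\1` is not a pattern — it's the concrete string captured by group 1, re-applied verbatim.
Walking the string: at [0:3] match '4/4', group 1 = '4'; at [4:13] match '1626/1626', group 1 = '1626'; at [14:23] match '9809/9809', group 1 = '9809'.
Because there's exactly one group, `findall` drops the full match and keeps group 1 from each hit.

['4', '1626', '9809']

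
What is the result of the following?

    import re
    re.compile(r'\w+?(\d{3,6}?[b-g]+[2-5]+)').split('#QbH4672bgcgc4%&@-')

['#', '4672bgcgc4', '%&@-']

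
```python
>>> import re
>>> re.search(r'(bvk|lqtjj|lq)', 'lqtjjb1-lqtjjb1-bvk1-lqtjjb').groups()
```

Branches in `(...|...)` are attempted left-to-right; the first branch that allows the whole pattern to succeed is taken.
`search` walks the string left to right and returns the first match it finds.
The match spans [0:5] → 'lqtjj'.
Captured: group 1 = 'lqtjj'.

('lqtjj',)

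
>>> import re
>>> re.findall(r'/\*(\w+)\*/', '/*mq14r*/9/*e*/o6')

Walking the string: at [0:9] match '/*mq14r*/', group 1 = 'mq14r'; at [10:15] match '/*e*/', group 1 = 'e'.
With a single group, `findall` returns only what that group captured — 2 items.

['mq14r', 'e']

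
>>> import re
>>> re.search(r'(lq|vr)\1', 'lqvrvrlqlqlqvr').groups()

A backreference is literal: `\1` must see the identical characters the first group matched.
`search` walks the string left to right and returns the first match it finds.
The match spans [2:6] → 'vrvr'.
Captured: group 1 = 'vr'.

('vr',)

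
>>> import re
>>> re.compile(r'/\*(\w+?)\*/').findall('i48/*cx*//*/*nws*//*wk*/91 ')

['cx', 'nws', 'wk']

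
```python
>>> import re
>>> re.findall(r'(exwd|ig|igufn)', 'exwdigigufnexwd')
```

Alternation tries branches left to right and keeps the first one that lets the overall match succeed at that position.
Matches: at [0:4] match 'exwd', group 1 = 'exwd'; at [4:6] match 'ig', group 1 = 'ig'; at [6:8] match 'ig', group 1 = 'ig'; at [11:15] match 'exwd', group 1 = 'exwd'.
One capturing group, so `findall` returns just the captured substring from each match — 4 in all.

['exwd', 'ig', 'ig', 'exwd']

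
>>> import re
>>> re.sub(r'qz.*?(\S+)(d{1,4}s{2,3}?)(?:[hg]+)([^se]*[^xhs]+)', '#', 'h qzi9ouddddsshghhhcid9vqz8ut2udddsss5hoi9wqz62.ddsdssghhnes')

'h #s'

Pattern: the literal 'qz', then zero or more of any character (lazy); then one or more of a non-whitespace character (captured); then 1 to 4 of the literal 'd', then 2 to 3 of the literal 's' (lazy) (captured); then one or more of one of [hg] (non-capturing group); then zero or more of any character except [se], then one or more of any character except [xhs] (captured).
Matches: at [2:59] → 'qzi9ouddddsshghhhcid9vqz8ut2udddsss5hoi9wqz62.ddsdssghhne'.
`sub` substitutes '#' at each match site.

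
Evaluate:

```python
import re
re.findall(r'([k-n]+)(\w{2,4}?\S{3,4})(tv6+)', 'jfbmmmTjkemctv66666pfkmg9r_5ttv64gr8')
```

Multiple groups make `findall` return tuples — one 3-tuple for each match.

[('mmm', 'Tjkemc', 'tv66666'), ('km', 'g9r_5t', 'tv6')]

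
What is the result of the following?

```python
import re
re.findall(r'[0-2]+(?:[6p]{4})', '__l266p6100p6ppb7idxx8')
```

['266p6', '100p6pp']

The pattern matches one or more of a character in [0-2]; then exactly 4 of one of [6p] (non-capturing group).
Scanning left to right: at [3:8] → '266p6'; at [8:15] → '100p6pp'.
`findall` yields the raw match text (2 of them) because the pattern has no groups.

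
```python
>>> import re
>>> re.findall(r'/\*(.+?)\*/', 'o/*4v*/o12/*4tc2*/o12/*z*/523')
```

With the lazy modifier that quantifier settles for the fewest repetitions that let the rest of the pattern succeed (the atoms after it are unaffected and can still be greedy).
Scanning left to right: at [1:7] match '/*4v*/', group 1 = '4v'; at [10:18] match '/*4tc2*/', group 1 = '4tc2'; at [21:26] match '/*z*/', group 1 = 'z'.
`findall` collects group 1 from each match (3 total).

['4v', '4tc2', 'z']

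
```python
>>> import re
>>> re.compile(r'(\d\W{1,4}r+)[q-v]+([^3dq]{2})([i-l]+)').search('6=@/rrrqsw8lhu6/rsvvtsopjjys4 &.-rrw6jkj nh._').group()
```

The match spans [0:12] → '6=@/rrrqsw8l'.

'6=@/rrrqsw8l'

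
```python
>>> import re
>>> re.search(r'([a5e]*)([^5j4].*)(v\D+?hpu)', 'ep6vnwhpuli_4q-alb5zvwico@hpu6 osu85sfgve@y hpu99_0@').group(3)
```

've@y hpu'

This matches zero or more of one of [a5e] (captured); then any character except [5j4], then zero or more of any character (captured); then the literal 'v', then one or more of a non-digit (lazy), then the literal 'hpu' (captured).
Unlike `match`, `search` isn't anchored — it looks for the pattern anywhere in the string.
The match spans [0:47] → 'ep6vnwhpuli_4q-alb5zvwico@hpu6 osu85sfgve@y hpu'.
Captured: group 1 = 'e', group 2 = 'p6vnwhpuli_4q-alb5zvwico@hpu6 osu85sfg', group 3 = 've@y hpu'.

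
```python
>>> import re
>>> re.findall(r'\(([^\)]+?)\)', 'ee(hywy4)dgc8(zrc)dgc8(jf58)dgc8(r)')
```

['hywy4', 'zrc', 'jf58', 'r']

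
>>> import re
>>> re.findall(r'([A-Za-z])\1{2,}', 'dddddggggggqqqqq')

`\1` has to match the exact text group 1 already captured.
Scanning left to right: at [0:5] match 'ddddd', group 1 = 'd'; at [5:11] match 'gggggg', group 1 = 'g'; at [11:16] match 'qqqqq', group 1 = 'q'.
`findall` collects group 1 from each match (3 total).

['d', 'g', 'q']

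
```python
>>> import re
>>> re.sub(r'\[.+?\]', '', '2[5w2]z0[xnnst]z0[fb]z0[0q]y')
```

'2z0z0z0y'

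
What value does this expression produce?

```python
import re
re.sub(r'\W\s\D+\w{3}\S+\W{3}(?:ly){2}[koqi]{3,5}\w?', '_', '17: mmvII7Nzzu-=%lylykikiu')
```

Pattern: a non-word character, then whitespace, then one or more of a non-digit; then exactly 3 of a word character, then one or more of a non-whitespace character, then exactly 3 of a non-word character; then the literal 'ly' repeated 2 times, then 3 to 5 of one of [koqi], then optionally a word character.
Matches: at [2:26] → ': mmvII7Nzzu-=%lylykikiu'.
`sub` substitutes '_' at each match site.

'17_'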